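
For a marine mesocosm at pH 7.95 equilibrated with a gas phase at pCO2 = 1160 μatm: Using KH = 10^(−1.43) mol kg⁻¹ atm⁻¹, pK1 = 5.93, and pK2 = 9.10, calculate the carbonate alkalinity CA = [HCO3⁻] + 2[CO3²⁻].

CA = 5.15 mmol/kg

[CO2*] = KH · pCO2 = 10^(−1.43) × 1160×10^-6 = 4.310×10^-5 mol/kg
α₀ = 1/(1 + K1/[H⁺] + K1K2/[H⁺]²) = 1/(1 + 10^+2.02 + 10^+0.87) = 0.008840
DIC = [CO2*]/α₀ = 4.310×10^-5 / 0.008840 = 4.876 mmol/kg
CA = (α₁ + 2α₂)·DIC = (0.9256 + 2×0.06553) × 4.876 = 5.15 mmol/kg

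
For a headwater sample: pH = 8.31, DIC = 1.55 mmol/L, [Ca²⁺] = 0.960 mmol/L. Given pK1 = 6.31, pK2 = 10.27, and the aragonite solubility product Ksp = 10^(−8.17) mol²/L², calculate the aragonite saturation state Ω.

α₂ = 1 / (1 + [H⁺]/K2 + [H⁺]²/(K1K2)) = 1 / (1 + 10^+1.96 + 10^-0.04)
   = 1 / (1 + 91.201 + 0.91201) = 1/93.113 = 0.01074
[CO3²⁻] = α₂ × DIC = 0.01074 × 1.55 = 0.01665 mmol/L = 16.65 μmol/L
Ksp = 10^(−8.17) = 6.761×10^-9
Ω = [Ca²⁺][CO3²⁻]/Ksp = (0.960×10^-3)(1.665×10^-5) / 6.761×10^-9 = 2.36

Ω = 2.36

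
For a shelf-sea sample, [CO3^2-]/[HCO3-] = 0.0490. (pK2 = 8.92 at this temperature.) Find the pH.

pH = 7.61

From K2 = [H⁺][CO3^2-]/[HCO3-]:  pH = pK2 + log₁₀([CO3^2-]/[HCO3-])
log₁₀(0.0490) = -1.310
pH = 8.92 + (-1.310) = 7.61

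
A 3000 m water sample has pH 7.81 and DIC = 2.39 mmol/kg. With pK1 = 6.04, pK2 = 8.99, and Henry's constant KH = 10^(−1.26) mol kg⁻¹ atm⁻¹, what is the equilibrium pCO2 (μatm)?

α₀ = 1 / (1 + K1/[H⁺] + K1K2/[H⁺]²) = 1 / (1 + 10^+1.77 + 10^+0.59)
   = 1 / (1 + 58.884 + 3.8905) = 1/63.775 = 0.01568
[CO2*] = α₀ × DIC = 0.01568 × 2.39 = 0.03748 mmol/kg
pCO2 = [CO2*]/KH = 3.748×10^-5 / 5.495×10^-2 = 682 μatm

pCO2 = 682 μatm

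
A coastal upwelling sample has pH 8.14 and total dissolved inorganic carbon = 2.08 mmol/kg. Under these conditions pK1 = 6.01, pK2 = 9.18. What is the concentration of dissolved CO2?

α₀ = 1 / (1 + K1/[H⁺] + K1K2/[H⁺]²) = 1 / (1 + 10^+2.13 + 10^+1.09)
   = 1 / (1 + 134.90 + 12.303) = 1/148.20 = 0.006748
[CO2*] = α₀ × DIC = 0.006748 × 2.08 = 0.0140 mmol/kg = 14.0 μmol/kg

[CO2*] = 14.0 μmol/kg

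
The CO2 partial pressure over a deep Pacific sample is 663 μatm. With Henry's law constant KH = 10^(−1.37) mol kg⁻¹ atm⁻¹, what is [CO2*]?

KH = 10^(−1.37) = 4.266×10^-2 mol kg⁻¹ atm⁻¹
[CO2*] = KH · pCO2 = 4.266×10^-2 × 663×10^-6 atm = 2.83×10^-5 mol/kg

[CO2*] = 28.3 μmol/kg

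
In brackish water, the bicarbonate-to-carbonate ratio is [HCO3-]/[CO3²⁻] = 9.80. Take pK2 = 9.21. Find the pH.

From K2 = [H⁺][CO3²⁻]/[HCO3-]:  pH = pK2 − log₁₀([HCO3-]/[CO3²⁻])
log₁₀(9.80) = +0.991
pH = 9.21 − (+0.991) = 8.22

pH = 8.22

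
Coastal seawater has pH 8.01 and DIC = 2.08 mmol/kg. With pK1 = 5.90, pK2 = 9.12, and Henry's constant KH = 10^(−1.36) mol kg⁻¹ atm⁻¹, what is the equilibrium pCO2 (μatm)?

α₀ = 1 / (1 + K1/[H⁺] + K1K2/[H⁺]²) = 1 / (1 + 10^+2.11 + 10^+1.00)
   = 1 / (1 + 128.82 + 10.000) = 1/139.82 = 0.007152
[CO2*] = α₀ × DIC = 0.007152 × 2.08 = 0.01488 mmol/kg = 14.88 μmol/kg
pCO2 = [CO2*]/KH = 1.488×10^-5 / 4.365×10^-2 = 341 μatm

pCO2 = 341 μatm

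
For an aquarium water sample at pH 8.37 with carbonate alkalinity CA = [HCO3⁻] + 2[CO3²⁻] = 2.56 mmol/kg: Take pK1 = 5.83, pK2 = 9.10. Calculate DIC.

CA = [HCO3⁻] + 2[CO3²⁻] = (α₁ + 2α₂)·DIC
At pH 8.37: [H⁺]/K1 = 10^-2.54 = 0.0028840, K2/[H⁺] = 10^-0.73 = 0.18621
α₁ = 1/(1 + 0.0028840 + 0.18621) = 1/1.1891 = 0.8410; α₂ = α₁·K2/[H⁺] = 0.1566
α₁ + 2α₂ = 1.1542
DIC = CA / (α₁ + 2α₂) = 2.56 / 1.1542 = 2.22 mmol/kg

DIC = 2.22 mmol/kg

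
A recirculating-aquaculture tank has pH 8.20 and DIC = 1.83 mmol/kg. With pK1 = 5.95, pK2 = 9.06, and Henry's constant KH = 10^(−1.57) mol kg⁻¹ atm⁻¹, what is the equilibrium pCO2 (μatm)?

α₀ = 1 / (1 + K1/[H⁺] + K1K2/[H⁺]²) = 1 / (1 + 10^+2.25 + 10^+1.39)
   = 1 / (1 + 177.83 + 24.547) = 1/203.38 = 0.004917
[CO2*] = α₀ × DIC = 0.004917 × 1.83 = 0.008998 mmol/kg = 8.998 μmol/kg
pCO2 = [CO2*]/KH = 8.998×10^-6 / 2.692×10^-2 = 334 μatm

pCO2 = 334 μatm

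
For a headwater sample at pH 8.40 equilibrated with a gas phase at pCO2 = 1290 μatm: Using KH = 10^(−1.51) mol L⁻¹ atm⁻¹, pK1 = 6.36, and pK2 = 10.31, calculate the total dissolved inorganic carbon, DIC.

[CO2*] = KH · pCO2 = 10^(−1.51) × 1290×10^-6 = 3.986×10^-5 mol/L
α₀ = 1/(1 + K1/[H⁺] + K1K2/[H⁺]²) = 1/(1 + 10^+2.04 + 10^+0.13) = 0.008929
DIC = [CO2*]/α₀ = 3.986×10^-5 / 0.008929 = 4.46 mmol/L

DIC = 4.46 mmol/L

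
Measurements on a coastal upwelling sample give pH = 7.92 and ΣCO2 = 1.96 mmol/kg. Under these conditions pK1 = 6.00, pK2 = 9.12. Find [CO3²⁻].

[CO3²⁻] = 0.115 mmol/kg

α₂ = 1 / (1 + [H⁺]/K2 + [H⁺]²/(K1K2)) = 1 / (1 + 10^+1.20 + 10^-0.72)
   = 1 / (1 + 15.849 + 0.19055) = 1/17.039 = 0.05869
[CO3²⁻] = α₂ × DIC = 0.05869 × 1.96 = 0.115 mmol/kg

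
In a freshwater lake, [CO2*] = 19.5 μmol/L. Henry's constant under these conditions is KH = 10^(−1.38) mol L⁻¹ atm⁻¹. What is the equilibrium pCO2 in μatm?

KH = 10^(−1.38) = 4.169×10^-2 mol L⁻¹ atm⁻¹
pCO2 = [CO2*]/KH = 19.5×10^-6 / 4.169×10^-2 = 4.68×10^-4 atm = 468 μatm

pCO2 = 468 μatm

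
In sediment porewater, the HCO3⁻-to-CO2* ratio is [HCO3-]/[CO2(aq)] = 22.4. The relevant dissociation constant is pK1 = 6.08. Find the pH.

From K1 = [H⁺][HCO3-]/[CO2(aq)]:  pH = pK1 + log₁₀([HCO3-]/[CO2(aq)])
log₁₀(22.4) = +1.350
pH = 6.08 + (+1.350) = 7.43

pH = 7.43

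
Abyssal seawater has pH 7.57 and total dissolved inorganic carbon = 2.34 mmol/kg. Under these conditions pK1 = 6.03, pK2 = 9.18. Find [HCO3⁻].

[HCO3⁻] = 2.22 mmol/kg

α₁ = 1 / (1 + [H⁺]/K1 + K2/[H⁺]) = 1 / (1 + 10^-1.54 + 10^-1.61)
   = 1 / (1 + 0.028840 + 0.024547) = 1/1.0534 = 0.9493
[HCO3⁻] = α₁ × DIC = 0.9493 × 2.34 = 2.22 mmol/kg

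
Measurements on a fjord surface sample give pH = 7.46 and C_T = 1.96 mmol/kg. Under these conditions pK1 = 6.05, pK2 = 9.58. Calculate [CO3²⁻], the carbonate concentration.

[CO3²⁻] = 14.2 μmol/kg

α₂ = 1 / (1 + [H⁺]/K2 + [H⁺]²/(K1K2)) = 1 / (1 + 10^+2.12 + 10^+0.71)
   = 1 / (1 + 131.83 + 5.1286) = 1/137.95 = 0.007249
[CO3²⁻] = α₂ × DIC = 0.007249 × 1.96 = 0.0142 mmol/kg = 14.2 μmol/kg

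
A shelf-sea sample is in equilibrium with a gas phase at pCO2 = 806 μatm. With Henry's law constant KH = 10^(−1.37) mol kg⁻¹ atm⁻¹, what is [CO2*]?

[CO2*] = 34.4 μmol/kg

KH = 10^(−1.37) = 4.266×10^-2 mol kg⁻¹ atm⁻¹
[CO2*] = KH · pCO2 = 4.266×10^-2 × 806×10^-6 atm = 3.44×10^-5 mol/kg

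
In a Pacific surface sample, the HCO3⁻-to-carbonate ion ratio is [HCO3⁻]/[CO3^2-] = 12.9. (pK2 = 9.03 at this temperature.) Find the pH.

pH = 7.92

From K2 = [H⁺][CO3^2-]/[HCO3⁻]:  pH = pK2 − log₁₀([HCO3⁻]/[CO3^2-])
log₁₀(12.9) = +1.111
pH = 9.03 − (+1.111) = 7.92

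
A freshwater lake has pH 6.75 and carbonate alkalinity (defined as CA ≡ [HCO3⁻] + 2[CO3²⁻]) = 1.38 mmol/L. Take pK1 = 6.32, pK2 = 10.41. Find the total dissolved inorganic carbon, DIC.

CA = [HCO3⁻] + 2[CO3²⁻] = (α₁ + 2α₂)·DIC
At pH 6.75: [H⁺]/K1 = 10^-0.43 = 0.37154, K2/[H⁺] = 10^-3.66 = 0.00021878
α₁ = 1/(1 + 0.37154 + 0.00021878) = 1/1.3718 = 0.7290; α₂ = α₁·K2/[H⁺] = 0.0001595
α₁ + 2α₂ = 0.7293
DIC = CA / (α₁ + 2α₂) = 1.38 / 0.7293 = 1.89 mmol/L

DIC = 1.89 mmol/L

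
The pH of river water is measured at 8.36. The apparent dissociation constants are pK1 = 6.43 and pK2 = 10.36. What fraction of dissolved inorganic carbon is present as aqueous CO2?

α₀ = 0.0115

α₀ = 1 / (1 + K1/[H⁺] + K1K2/[H⁺]²) = 1 / (1 + 10^+1.93 + 10^-0.07)
   = 1 / (1 + 85.114 + 0.85114) = 1/86.965 = 0.01150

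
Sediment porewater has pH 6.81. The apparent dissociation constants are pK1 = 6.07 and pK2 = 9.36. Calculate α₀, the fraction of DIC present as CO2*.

α₀ = 0.154

α₀ = 1 / (1 + K1/[H⁺] + K1K2/[H⁺]²) = 1 / (1 + 10^+0.74 + 10^-1.81)
   = 1 / (1 + 5.4954 + 0.015488) = 1/6.5109 = 0.1536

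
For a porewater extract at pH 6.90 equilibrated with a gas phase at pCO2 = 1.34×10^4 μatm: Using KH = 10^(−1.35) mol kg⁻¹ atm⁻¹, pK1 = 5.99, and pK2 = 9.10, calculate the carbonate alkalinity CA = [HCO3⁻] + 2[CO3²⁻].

[CO2*] = KH · pCO2 = 10^(−1.35) × 1.34×10^4×10^-6 = 5.986×10^-4 mol/kg
α₀ = 1/(1 + K1/[H⁺] + K1K2/[H⁺]²) = 1/(1 + 10^+0.91 + 10^-1.29) = 0.1089
DIC = [CO2*]/α₀ = 5.986×10^-4 / 0.1089 = 5.494 mmol/kg
CA = (α₁ + 2α₂)·DIC = (0.8855 + 2×0.005587) × 5.494 = 4.93 mmol/kg

CA = 4.93 mmol/kg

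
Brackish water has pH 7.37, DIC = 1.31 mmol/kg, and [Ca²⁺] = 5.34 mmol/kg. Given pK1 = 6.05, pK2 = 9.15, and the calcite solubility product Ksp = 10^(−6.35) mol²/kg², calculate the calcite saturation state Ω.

Ω = 0.244

α₂ = 1 / (1 + [H⁺]/K2 + [H⁺]²/(K1K2)) = 1 / (1 + 10^+1.78 + 10^+0.46)
   = 1 / (1 + 60.256 + 2.8840) = 1/64.140 = 0.01559
[CO3²⁻] = α₂ × DIC = 0.01559 × 1.31 = 0.02042 mmol/kg
Ksp = 10^(−6.35) = 4.467×10^-7
Ω = [Ca²⁺][CO3²⁻]/Ksp = (5.34×10^-3)(2.042×10^-5) / 4.467×10^-7 = 0.244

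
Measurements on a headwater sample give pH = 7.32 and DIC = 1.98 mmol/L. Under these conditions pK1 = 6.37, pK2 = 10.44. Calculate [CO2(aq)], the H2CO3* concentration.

[CO2*] = 0.200 mmol/L

α₀ = 1 / (1 + K1/[H⁺] + K1K2/[H⁺]²) = 1 / (1 + 10^+0.95 + 10^-2.17)
   = 1 / (1 + 8.9125 + 0.0067608) = 1/9.9193 = 0.1008
[CO2*] = α₀ × DIC = 0.1008 × 1.98 = 0.200 mmol/L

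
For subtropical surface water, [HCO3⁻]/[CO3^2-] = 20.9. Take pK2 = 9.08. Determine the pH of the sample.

pH = 7.76

From K2 = [H⁺][CO3^2-]/[HCO3⁻]:  pH = pK2 − log₁₀([HCO3⁻]/[CO3^2-])
log₁₀(20.9) = +1.320
pH = 9.08 − (+1.320) = 7.76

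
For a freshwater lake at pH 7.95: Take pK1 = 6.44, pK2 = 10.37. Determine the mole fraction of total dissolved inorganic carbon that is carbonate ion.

α₂ = 0.00367

α₂ = 1 / (1 + [H⁺]/K2 + [H⁺]²/(K1K2)) = 1 / (1 + 10^+2.42 + 10^+0.91)
   = 1 / (1 + 263.03 + 8.1283) = 1/272.16 = 0.003674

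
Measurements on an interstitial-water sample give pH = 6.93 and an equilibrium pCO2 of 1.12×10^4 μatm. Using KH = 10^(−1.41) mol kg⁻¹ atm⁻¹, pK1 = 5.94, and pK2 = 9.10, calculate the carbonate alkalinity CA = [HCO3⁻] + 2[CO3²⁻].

CA = 4.32 mmol/kg

[CO2*] = KH · pCO2 = 10^(−1.41) × 1.12×10^4×10^-6 = 4.357×10^-4 mol/kg
α₀ = 1/(1 + K1/[H⁺] + K1K2/[H⁺]²) = 1/(1 + 10^+0.99 + 10^-1.18) = 0.09226
DIC = [CO2*]/α₀ = 4.357×10^-4 / 0.09226 = 4.723 mmol/kg
CA = (α₁ + 2α₂)·DIC = (0.9016 + 2×0.006096) × 4.723 = 4.32 mmol/kg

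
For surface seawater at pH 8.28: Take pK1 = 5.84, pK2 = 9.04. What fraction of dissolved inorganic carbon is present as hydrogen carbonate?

α₁ = 1 / (1 + [H⁺]/K1 + K2/[H⁺]) = 1 / (1 + 10^-2.44 + 10^-0.76)
   = 1 / (1 + 0.0036308 + 0.17378) = 1/1.1774 = 0.8493

α₁ = 0.849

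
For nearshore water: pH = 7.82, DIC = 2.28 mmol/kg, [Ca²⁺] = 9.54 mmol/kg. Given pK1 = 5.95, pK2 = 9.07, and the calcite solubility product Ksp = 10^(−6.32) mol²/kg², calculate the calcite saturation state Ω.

α₂ = 1 / (1 + [H⁺]/K2 + [H⁺]²/(K1K2)) = 1 / (1 + 10^+1.25 + 10^-0.62)
   = 1 / (1 + 17.783 + 0.23988) = 1/19.023 = 0.05257
[CO3²⁻] = α₂ × DIC = 0.05257 × 2.28 = 0.1199 mmol/kg
Ksp = 10^(−6.32) = 4.786×10^-7
Ω = [Ca²⁺][CO3²⁻]/Ksp = (9.54×10^-3)(1.199×10^-4) / 4.786×10^-7 = 2.39

Ω = 2.39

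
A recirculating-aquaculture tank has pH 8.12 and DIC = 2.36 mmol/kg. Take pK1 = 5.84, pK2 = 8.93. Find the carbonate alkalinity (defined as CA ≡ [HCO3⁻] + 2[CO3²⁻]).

CA = [HCO3⁻] + 2[CO3²⁻] = (α₁ + 2α₂)·DIC
At pH 8.12: [H⁺]/K1 = 10^-2.28 = 0.0052481, K2/[H⁺] = 10^-0.81 = 0.15488
α₁ = 1/(1 + 0.0052481 + 0.15488) = 1/1.1601 = 0.8620; α₂ = α₁·K2/[H⁺] = 0.1335
α₁ + 2α₂ = 1.1290
CA = 1.1290 × 2.36 = 2.66 mmol/kg

CA = 2.66 mmol/kg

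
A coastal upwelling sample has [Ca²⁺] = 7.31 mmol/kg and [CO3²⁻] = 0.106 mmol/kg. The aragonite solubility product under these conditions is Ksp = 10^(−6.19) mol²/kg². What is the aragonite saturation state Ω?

Ω = 1.20

Ksp = 10^(−6.19) = 6.457×10^-7
Ω = [Ca²⁺][CO3²⁻]/Ksp = (7.31×10^-3)(0.106×10^-3) / 6.457×10^-7 = 1.20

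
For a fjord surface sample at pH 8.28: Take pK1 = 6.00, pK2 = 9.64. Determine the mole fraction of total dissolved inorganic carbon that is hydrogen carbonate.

α₁ = 0.953

α₁ = 1 / (1 + [H⁺]/K1 + K2/[H⁺]) = 1 / (1 + 10^-2.28 + 10^-1.36)
   = 1 / (1 + 0.0052481 + 0.043652) = 1/1.0489 = 0.9534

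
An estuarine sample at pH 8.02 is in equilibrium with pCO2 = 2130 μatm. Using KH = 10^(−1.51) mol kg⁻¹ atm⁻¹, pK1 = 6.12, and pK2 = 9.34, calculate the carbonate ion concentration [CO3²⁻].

[CO2*] = KH · pCO2 = 10^(−1.51) × 2130×10^-6 = 6.582×10^-5 mol/kg
α₀ = 1/(1 + K1/[H⁺] + K1K2/[H⁺]²) = 1/(1 + 10^+1.90 + 10^+0.58) = 0.01187
DIC = [CO2*]/α₀ = 6.582×10^-5 / 0.01187 = 5.545 mmol/kg
[CO3²⁻] = α₂·DIC; α₂ = 0.04513, so [CO3²⁻] = 0.04513 × 5.545 = 0.250 mmol/kg

[CO3²⁻] = 0.250 mmol/kg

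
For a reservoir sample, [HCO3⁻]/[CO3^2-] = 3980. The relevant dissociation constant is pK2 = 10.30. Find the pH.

pH = 6.70

From K2 = [H⁺][CO3^2-]/[HCO3⁻]:  pH = pK2 − log₁₀([HCO3⁻]/[CO3^2-])
log₁₀(3980) = +3.600
pH = 10.30 − (+3.600) = 6.70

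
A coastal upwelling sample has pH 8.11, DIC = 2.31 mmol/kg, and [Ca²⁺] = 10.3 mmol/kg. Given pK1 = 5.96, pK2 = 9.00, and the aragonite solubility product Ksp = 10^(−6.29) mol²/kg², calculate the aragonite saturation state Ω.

α₂ = 1 / (1 + [H⁺]/K2 + [H⁺]²/(K1K2)) = 1 / (1 + 10^+0.89 + 10^-1.26)
   = 1 / (1 + 7.7625 + 0.054954) = 1/8.8174 = 0.1134
[CO3²⁻] = α₂ × DIC = 0.1134 × 2.31 = 0.2620 mmol/kg
Ksp = 10^(−6.29) = 5.129×10^-7
Ω = [Ca²⁺][CO3²⁻]/Ksp = (10.3×10^-3)(2.620×10^-4) / 5.129×10^-7 = 5.26

Ω = 5.26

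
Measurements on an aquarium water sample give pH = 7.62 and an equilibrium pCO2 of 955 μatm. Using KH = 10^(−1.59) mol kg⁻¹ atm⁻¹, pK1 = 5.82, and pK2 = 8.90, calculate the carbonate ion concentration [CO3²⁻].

[CO3²⁻] = 0.0813 mmol/kg

[CO2*] = KH · pCO2 = 10^(−1.59) × 955×10^-6 = 2.455×10^-5 mol/kg
α₀ = 1/(1 + K1/[H⁺] + K1K2/[H⁺]²) = 1/(1 + 10^+1.80 + 10^+0.52) = 0.01484
DIC = [CO2*]/α₀ = 2.455×10^-5 / 0.01484 = 1.655 mmol/kg
[CO3²⁻] = α₂·DIC; α₂ = 0.04912, so [CO3²⁻] = 0.04912 × 1.655 = 0.0813 mmol/kg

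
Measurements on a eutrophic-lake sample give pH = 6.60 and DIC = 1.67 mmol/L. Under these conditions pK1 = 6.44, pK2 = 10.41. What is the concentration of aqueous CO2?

[CO2*] = 0.683 mmol/L

α₀ = 1 / (1 + K1/[H⁺] + K1K2/[H⁺]²) = 1 / (1 + 10^+0.16 + 10^-3.65)
   = 1 / (1 + 1.4454 + 0.00022387) = 1/2.4457 = 0.4089
[CO2*] = α₀ × DIC = 0.4089 × 1.67 = 0.683 mmol/L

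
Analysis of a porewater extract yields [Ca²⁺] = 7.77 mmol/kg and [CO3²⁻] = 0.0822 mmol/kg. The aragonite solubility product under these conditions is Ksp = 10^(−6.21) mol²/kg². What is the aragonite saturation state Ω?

Ω = 1.04

Ksp = 10^(−6.21) = 6.166×10^-7
Ω = [Ca²⁺][CO3²⁻]/Ksp = (7.77×10^-3)(0.0822×10^-3) / 6.166×10^-7 = 1.04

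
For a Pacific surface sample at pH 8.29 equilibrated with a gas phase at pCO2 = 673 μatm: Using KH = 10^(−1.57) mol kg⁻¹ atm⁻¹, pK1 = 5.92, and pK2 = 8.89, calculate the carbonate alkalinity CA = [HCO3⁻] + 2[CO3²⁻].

CA = 6.38 mmol/kg

[CO2*] = KH · pCO2 = 10^(−1.57) × 673×10^-6 = 1.811×10^-5 mol/kg
α₀ = 1/(1 + K1/[H⁺] + K1K2/[H⁺]²) = 1/(1 + 10^+2.37 + 10^+1.77) = 0.003398
DIC = [CO2*]/α₀ = 1.811×10^-5 / 0.003398 = 5.331 mmol/kg
CA = (α₁ + 2α₂)·DIC = (0.7965 + 2×0.2001) × 5.331 = 6.38 mmol/kg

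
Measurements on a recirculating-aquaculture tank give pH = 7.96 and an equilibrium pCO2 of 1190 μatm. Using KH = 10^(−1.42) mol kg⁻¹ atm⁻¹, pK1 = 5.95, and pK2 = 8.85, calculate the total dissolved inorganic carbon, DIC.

[CO2*] = KH · pCO2 = 10^(−1.42) × 1190×10^-6 = 4.524×10^-5 mol/kg
α₀ = 1/(1 + K1/[H⁺] + K1K2/[H⁺]²) = 1/(1 + 10^+2.01 + 10^+1.12) = 0.008583
DIC = [CO2*]/α₀ = 4.524×10^-5 / 0.008583 = 5.27 mmol/kg

DIC = 5.27 mmol/kg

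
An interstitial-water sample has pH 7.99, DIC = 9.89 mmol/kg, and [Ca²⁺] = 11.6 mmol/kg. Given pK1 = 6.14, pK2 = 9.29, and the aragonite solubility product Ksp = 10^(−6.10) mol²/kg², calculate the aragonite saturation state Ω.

α₂ = 1 / (1 + [H⁺]/K2 + [H⁺]²/(K1K2)) = 1 / (1 + 10^+1.30 + 10^-0.55)
   = 1 / (1 + 19.953 + 0.28184) = 1/21.234 = 0.04709
[CO3²⁻] = α₂ × DIC = 0.04709 × 9.89 = 0.4658 mmol/kg
Ksp = 10^(−6.10) = 7.943×10^-7
Ω = [Ca²⁺][CO3²⁻]/Ksp = (11.6×10^-3)(4.658×10^-4) / 7.943×10^-7 = 6.80

Ω = 6.80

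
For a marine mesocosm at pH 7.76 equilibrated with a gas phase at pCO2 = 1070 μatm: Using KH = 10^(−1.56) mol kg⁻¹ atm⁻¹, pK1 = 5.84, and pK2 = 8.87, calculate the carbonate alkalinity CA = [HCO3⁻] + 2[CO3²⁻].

CA = 2.83 mmol/kg

[CO2*] = KH · pCO2 = 10^(−1.56) × 1070×10^-6 = 2.947×10^-5 mol/kg
α₀ = 1/(1 + K1/[H⁺] + K1K2/[H⁺]²) = 1/(1 + 10^+1.92 + 10^+0.81) = 0.01103
DIC = [CO2*]/α₀ = 2.947×10^-5 / 0.01103 = 2.671 mmol/kg
CA = (α₁ + 2α₂)·DIC = (0.9177 + 2×0.07124) × 2.671 = 2.83 mmol/kg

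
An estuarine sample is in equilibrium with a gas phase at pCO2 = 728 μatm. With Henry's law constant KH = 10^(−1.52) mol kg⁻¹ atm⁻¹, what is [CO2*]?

[CO2*] = 22.0 μmol/kg

KH = 10^(−1.52) = 3.020×10^-2 mol kg⁻¹ atm⁻¹
[CO2*] = KH · pCO2 = 3.020×10^-2 × 728×10^-6 atm = 2.20×10^-5 mol/kg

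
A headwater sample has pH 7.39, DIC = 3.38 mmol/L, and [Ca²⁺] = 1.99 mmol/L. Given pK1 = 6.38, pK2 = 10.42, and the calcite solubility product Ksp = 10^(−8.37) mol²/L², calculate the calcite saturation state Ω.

α₂ = 1 / (1 + [H⁺]/K2 + [H⁺]²/(K1K2)) = 1 / (1 + 10^+3.03 + 10^+2.02)
   = 1 / (1 + 1071.5 + 104.71) = 1/1177.2 = 0.0008495
[CO3²⁻] = α₂ × DIC = 0.0008495 × 3.38 = 0.002871 mmol/L = 2.871 μmol/L
Ksp = 10^(−8.37) = 4.266×10^-9
Ω = [Ca²⁺][CO3²⁻]/Ksp = (1.99×10^-3)(2.871×10^-6) / 4.266×10^-9 = 1.34

Ω = 1.34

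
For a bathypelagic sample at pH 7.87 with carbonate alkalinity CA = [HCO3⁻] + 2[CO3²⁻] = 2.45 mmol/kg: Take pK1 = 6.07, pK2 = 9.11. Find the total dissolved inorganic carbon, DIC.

DIC = 2.36 mmol/kg

CA = [HCO3⁻] + 2[CO3²⁻] = (α₁ + 2α₂)·DIC
At pH 7.87: [H⁺]/K1 = 10^-1.80 = 0.015849, K2/[H⁺] = 10^-1.24 = 0.057544
α₁ = 1/(1 + 0.015849 + 0.057544) = 1/1.0734 = 0.9316; α₂ = α₁·K2/[H⁺] = 0.05361
α₁ + 2α₂ = 1.0388
DIC = CA / (α₁ + 2α₂) = 2.45 / 1.0388 = 2.36 mmol/kg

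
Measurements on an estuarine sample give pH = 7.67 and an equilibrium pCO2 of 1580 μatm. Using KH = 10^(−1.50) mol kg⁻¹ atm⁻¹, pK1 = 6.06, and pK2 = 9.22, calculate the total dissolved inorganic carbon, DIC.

[CO2*] = KH · pCO2 = 10^(−1.50) × 1580×10^-6 = 4.996×10^-5 mol/kg
α₀ = 1/(1 + K1/[H⁺] + K1K2/[H⁺]²) = 1/(1 + 10^+1.61 + 10^+0.06) = 0.02332
DIC = [CO2*]/α₀ = 4.996×10^-5 / 0.02332 = 2.14 mmol/kg

DIC = 2.14 mmol/kg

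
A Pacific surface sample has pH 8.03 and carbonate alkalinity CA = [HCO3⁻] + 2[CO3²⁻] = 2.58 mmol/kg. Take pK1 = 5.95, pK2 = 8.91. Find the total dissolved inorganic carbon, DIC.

CA = [HCO3⁻] + 2[CO3²⁻] = (α₁ + 2α₂)·DIC
At pH 8.03: [H⁺]/K1 = 10^-2.08 = 0.0083176, K2/[H⁺] = 10^-0.88 = 0.13183
α₁ = 1/(1 + 0.0083176 + 0.13183) = 1/1.1401 = 0.8771; α₂ = α₁·K2/[H⁺] = 0.1156
α₁ + 2α₂ = 1.1083
DIC = CA / (α₁ + 2α₂) = 2.58 / 1.1083 = 2.33 mmol/kg

DIC = 2.33 mmol/kg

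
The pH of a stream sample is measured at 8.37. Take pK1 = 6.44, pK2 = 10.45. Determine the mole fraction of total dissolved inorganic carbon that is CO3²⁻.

α₂ = 1 / (1 + [H⁺]/K2 + [H⁺]²/(K1K2)) = 1 / (1 + 10^+2.08 + 10^+0.15)
   = 1 / (1 + 120.23 + 1.4125) = 1/122.64 = 0.008154

α₂ = 0.00815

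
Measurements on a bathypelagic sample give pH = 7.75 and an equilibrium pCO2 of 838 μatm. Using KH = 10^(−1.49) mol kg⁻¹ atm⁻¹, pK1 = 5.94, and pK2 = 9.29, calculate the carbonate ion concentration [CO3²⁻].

[CO3²⁻] = 0.0505 mmol/kg

[CO2*] = KH · pCO2 = 10^(−1.49) × 838×10^-6 = 2.712×10^-5 mol/kg
α₀ = 1/(1 + K1/[H⁺] + K1K2/[H⁺]²) = 1/(1 + 10^+1.81 + 10^+0.27) = 0.01483
DIC = [CO2*]/α₀ = 2.712×10^-5 / 0.01483 = 1.828 mmol/kg
[CO3²⁻] = α₂·DIC; α₂ = 0.02762, so [CO3²⁻] = 0.02762 × 1.828 = 0.0505 mmol/kg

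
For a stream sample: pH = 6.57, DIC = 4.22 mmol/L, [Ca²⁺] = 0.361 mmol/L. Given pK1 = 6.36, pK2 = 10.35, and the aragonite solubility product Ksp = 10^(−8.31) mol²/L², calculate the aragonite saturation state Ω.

Ω = 0.0319

α₂ = 1 / (1 + [H⁺]/K2 + [H⁺]²/(K1K2)) = 1 / (1 + 10^+3.78 + 10^+3.57)
   = 1 / (1 + 6025.6 + 3715.4) = 1/9741.9 = 0.0001026
[CO3²⁻] = α₂ × DIC = 0.0001026 × 4.22 = 0.0004332 mmol/L = 0.4332 μmol/L
Ksp = 10^(−8.31) = 4.898×10^-9
Ω = [Ca²⁺][CO3²⁻]/Ksp = (0.361×10^-3)(4.332×10^-7) / 4.898×10^-9 = 0.0319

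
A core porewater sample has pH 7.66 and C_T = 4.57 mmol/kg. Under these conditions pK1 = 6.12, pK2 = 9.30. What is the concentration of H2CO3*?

[CO2*] = 0.125 mmol/kg

α₀ = 1 / (1 + K1/[H⁺] + K1K2/[H⁺]²) = 1 / (1 + 10^+1.54 + 10^-0.10)
   = 1 / (1 + 34.674 + 0.79433) = 1/36.468 = 0.02742
[CO2*] = α₀ × DIC = 0.02742 × 4.57 = 0.125 mmol/kg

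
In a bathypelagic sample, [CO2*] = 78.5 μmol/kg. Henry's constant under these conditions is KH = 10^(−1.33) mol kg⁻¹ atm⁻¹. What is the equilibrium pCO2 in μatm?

pCO2 = 1680 μatm

KH = 10^(−1.33) = 4.677×10^-2 mol kg⁻¹ atm⁻¹
pCO2 = [CO2*]/KH = 78.5×10^-6 / 4.677×10^-2 = 1.68×10^-3 atm = 1680 μatm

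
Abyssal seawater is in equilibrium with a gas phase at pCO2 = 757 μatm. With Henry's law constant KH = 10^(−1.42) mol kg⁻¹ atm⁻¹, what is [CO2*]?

KH = 10^(−1.42) = 3.802×10^-2 mol kg⁻¹ atm⁻¹
[CO2*] = KH · pCO2 = 3.802×10^-2 × 757×10^-6 atm = 2.88×10^-5 mol/kg

[CO2*] = 28.8 μmol/kg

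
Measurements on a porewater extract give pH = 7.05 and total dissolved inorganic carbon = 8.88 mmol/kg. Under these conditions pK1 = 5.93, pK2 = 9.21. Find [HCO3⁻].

[HCO3⁻] = 8.20 mmol/kg

α₁ = 1 / (1 + [H⁺]/K1 + K2/[H⁺]) = 1 / (1 + 10^-1.12 + 10^-2.16)
   = 1 / (1 + 0.075858 + 0.0069183) = 1/1.0828 = 0.9236
[HCO3⁻] = α₁ × DIC = 0.9236 × 8.88 = 8.20 mmol/kg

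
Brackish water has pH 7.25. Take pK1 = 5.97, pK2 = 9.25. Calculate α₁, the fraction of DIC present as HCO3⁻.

α₁ = 0.941

α₁ = 1 / (1 + [H⁺]/K1 + K2/[H⁺]) = 1 / (1 + 10^-1.28 + 10^-2.00)
   = 1 / (1 + 0.052481 + 0.010000) = 1/1.0625 = 0.9412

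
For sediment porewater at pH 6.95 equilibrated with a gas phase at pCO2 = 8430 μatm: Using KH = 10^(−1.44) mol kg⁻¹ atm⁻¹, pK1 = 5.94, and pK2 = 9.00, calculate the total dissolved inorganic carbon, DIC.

[CO2*] = KH · pCO2 = 10^(−1.44) × 8430×10^-6 = 3.061×10^-4 mol/kg
α₀ = 1/(1 + K1/[H⁺] + K1K2/[H⁺]²) = 1/(1 + 10^+1.01 + 10^-1.04) = 0.08831
DIC = [CO2*]/α₀ = 3.061×10^-4 / 0.08831 = 3.47 mmol/kg

DIC = 3.47 mmol/kg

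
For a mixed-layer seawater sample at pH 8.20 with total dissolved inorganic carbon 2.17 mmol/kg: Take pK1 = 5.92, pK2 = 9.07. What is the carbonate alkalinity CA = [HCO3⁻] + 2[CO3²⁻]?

CA = 2.42 mmol/kg

CA = [HCO3⁻] + 2[CO3²⁻] = (α₁ + 2α₂)·DIC
At pH 8.20: [H⁺]/K1 = 10^-2.28 = 0.0052481, K2/[H⁺] = 10^-0.87 = 0.13490
α₁ = 1/(1 + 0.0052481 + 0.13490) = 1/1.1401 = 0.8771; α₂ = α₁·K2/[H⁺] = 0.1183
α₁ + 2α₂ = 1.1137
CA = 1.1137 × 2.17 = 2.42 mmol/kg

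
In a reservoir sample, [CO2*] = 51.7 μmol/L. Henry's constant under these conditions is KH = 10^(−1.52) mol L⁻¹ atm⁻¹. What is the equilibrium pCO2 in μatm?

KH = 10^(−1.52) = 3.020×10^-2 mol L⁻¹ atm⁻¹
pCO2 = [CO2*]/KH = 51.7×10^-6 / 3.020×10^-2 = 1.71×10^-3 atm = 1710 μatm

pCO2 = 1710 μatm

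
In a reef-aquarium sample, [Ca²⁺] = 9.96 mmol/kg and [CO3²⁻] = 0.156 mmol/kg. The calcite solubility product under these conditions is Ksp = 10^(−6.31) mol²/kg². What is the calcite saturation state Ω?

Ksp = 10^(−6.31) = 4.898×10^-7
Ω = [Ca²⁺][CO3²⁻]/Ksp = (9.96×10^-3)(0.156×10^-3) / 4.898×10^-7 = 3.17

Ω = 3.17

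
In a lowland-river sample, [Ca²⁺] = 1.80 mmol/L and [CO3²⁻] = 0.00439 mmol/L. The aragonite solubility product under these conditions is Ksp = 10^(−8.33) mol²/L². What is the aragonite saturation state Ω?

Ksp = 10^(−8.33) = 4.677×10^-9
Ω = [Ca²⁺][CO3²⁻]/Ksp = (1.80×10^-3)(0.00439×10^-3) / 4.677×10^-9 = 1.69

Ω = 1.69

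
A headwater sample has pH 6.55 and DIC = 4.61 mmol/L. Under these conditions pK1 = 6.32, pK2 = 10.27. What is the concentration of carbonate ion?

α₂ = 1 / (1 + [H⁺]/K2 + [H⁺]²/(K1K2)) = 1 / (1 + 10^+3.72 + 10^+3.49)
   = 1 / (1 + 5248.1 + 3090.3) = 1/8339.4 = 0.0001199
[CO3²⁻] = α₂ × DIC = 0.0001199 × 4.61 = 0.000553 mmol/L = 0.553 μmol/L

[CO3²⁻] = 0.553 μmol/L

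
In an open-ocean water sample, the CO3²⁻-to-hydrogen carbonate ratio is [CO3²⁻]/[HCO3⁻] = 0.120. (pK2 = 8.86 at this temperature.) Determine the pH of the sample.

pH = 7.94

From K2 = [H⁺][CO3²⁻]/[HCO3⁻]:  pH = pK2 + log₁₀([CO3²⁻]/[HCO3⁻])
log₁₀(0.120) = -0.921
pH = 8.86 + (-0.921) = 7.94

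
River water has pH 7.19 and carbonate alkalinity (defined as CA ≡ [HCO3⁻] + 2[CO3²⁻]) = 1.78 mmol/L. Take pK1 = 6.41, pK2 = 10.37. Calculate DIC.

DIC = 2.07 mmol/L

CA = [HCO3⁻] + 2[CO3²⁻] = (α₁ + 2α₂)·DIC
At pH 7.19: [H⁺]/K1 = 10^-0.78 = 0.16596, K2/[H⁺] = 10^-3.18 = 0.00066069
α₁ = 1/(1 + 0.16596 + 0.00066069) = 1/1.1666 = 0.8572; α₂ = α₁·K2/[H⁺] = 0.0005663
α₁ + 2α₂ = 0.8583
DIC = CA / (α₁ + 2α₂) = 1.78 / 0.8583 = 2.07 mmol/L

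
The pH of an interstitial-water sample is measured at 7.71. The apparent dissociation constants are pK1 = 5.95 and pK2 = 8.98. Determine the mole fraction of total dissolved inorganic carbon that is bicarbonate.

α₁ = 1 / (1 + [H⁺]/K1 + K2/[H⁺]) = 1 / (1 + 10^-1.76 + 10^-1.27)
   = 1 / (1 + 0.017378 + 0.053703) = 1/1.0711 = 0.9336

α₁ = 0.934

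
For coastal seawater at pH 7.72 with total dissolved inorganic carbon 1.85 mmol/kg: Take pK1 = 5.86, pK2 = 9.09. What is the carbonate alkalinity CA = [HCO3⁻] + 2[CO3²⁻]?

CA = 1.90 mmol/kg

CA = [HCO3⁻] + 2[CO3²⁻] = (α₁ + 2α₂)·DIC
At pH 7.72: [H⁺]/K1 = 10^-1.86 = 0.013804, K2/[H⁺] = 10^-1.37 = 0.042658
α₁ = 1/(1 + 0.013804 + 0.042658) = 1/1.0565 = 0.9466; α₂ = α₁·K2/[H⁺] = 0.04038
α₁ + 2α₂ = 1.0273
CA = 1.0273 × 1.85 = 1.90 mmol/kg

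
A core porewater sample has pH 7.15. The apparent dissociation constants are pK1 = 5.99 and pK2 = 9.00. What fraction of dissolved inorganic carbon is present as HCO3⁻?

α₁ = 1 / (1 + [H⁺]/K1 + K2/[H⁺]) = 1 / (1 + 10^-1.16 + 10^-1.85)
   = 1 / (1 + 0.069183 + 0.014125) = 1/1.0833 = 0.9231

α₁ = 0.923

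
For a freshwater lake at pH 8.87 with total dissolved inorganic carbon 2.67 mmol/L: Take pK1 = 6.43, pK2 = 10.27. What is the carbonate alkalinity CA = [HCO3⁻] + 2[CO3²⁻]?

CA = [HCO3⁻] + 2[CO3²⁻] = (α₁ + 2α₂)·DIC
At pH 8.87: [H⁺]/K1 = 10^-2.44 = 0.0036308, K2/[H⁺] = 10^-1.40 = 0.039811
α₁ = 1/(1 + 0.0036308 + 0.039811) = 1/1.0434 = 0.9584; α₂ = α₁·K2/[H⁺] = 0.03815
α₁ + 2α₂ = 1.0347
CA = 1.0347 × 2.67 = 2.76 mmol/L

CA = 2.76 mmol/L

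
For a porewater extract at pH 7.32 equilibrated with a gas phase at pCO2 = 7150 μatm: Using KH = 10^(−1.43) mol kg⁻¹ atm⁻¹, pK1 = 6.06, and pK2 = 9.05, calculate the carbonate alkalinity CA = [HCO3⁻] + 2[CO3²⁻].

CA = 5.01 mmol/kg

[CO2*] = KH · pCO2 = 10^(−1.43) × 7150×10^-6 = 2.656×10^-4 mol/kg
α₀ = 1/(1 + K1/[H⁺] + K1K2/[H⁺]²) = 1/(1 + 10^+1.26 + 10^-0.47) = 0.05119
DIC = [CO2*]/α₀ = 2.656×10^-4 / 0.05119 = 5.190 mmol/kg
CA = (α₁ + 2α₂)·DIC = (0.9315 + 2×0.01734) × 5.190 = 5.01 mmol/kg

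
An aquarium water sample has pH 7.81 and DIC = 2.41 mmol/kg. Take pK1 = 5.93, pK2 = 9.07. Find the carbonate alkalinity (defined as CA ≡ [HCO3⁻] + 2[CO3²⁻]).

CA = 2.50 mmol/kg

CA = [HCO3⁻] + 2[CO3²⁻] = (α₁ + 2α₂)·DIC
At pH 7.81: [H⁺]/K1 = 10^-1.88 = 0.013183, K2/[H⁺] = 10^-1.26 = 0.054954
α₁ = 1/(1 + 0.013183 + 0.054954) = 1/1.0681 = 0.9362; α₂ = α₁·K2/[H⁺] = 0.05145
α₁ + 2α₂ = 1.0391
CA = 1.0391 × 2.41 = 2.50 mmol/kg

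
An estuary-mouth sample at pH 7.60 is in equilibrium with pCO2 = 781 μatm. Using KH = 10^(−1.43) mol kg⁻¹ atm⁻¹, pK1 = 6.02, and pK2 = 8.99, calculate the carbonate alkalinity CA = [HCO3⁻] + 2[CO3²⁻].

[CO2*] = KH · pCO2 = 10^(−1.43) × 781×10^-6 = 2.902×10^-5 mol/kg
α₀ = 1/(1 + K1/[H⁺] + K1K2/[H⁺]²) = 1/(1 + 10^+1.58 + 10^+0.19) = 0.02465
DIC = [CO2*]/α₀ = 2.902×10^-5 / 0.02465 = 1.177 mmol/kg
CA = (α₁ + 2α₂)·DIC = (0.9372 + 2×0.03818) × 1.177 = 1.19 mmol/kg

CA = 1.19 mmol/kg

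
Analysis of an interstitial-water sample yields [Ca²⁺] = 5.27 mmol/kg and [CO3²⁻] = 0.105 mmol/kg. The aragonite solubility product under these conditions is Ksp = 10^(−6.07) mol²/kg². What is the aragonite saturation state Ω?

Ksp = 10^(−6.07) = 8.511×10^-7
Ω = [Ca²⁺][CO3²⁻]/Ksp = (5.27×10^-3)(0.105×10^-3) / 8.511×10^-7 = 0.650

Ω = 0.650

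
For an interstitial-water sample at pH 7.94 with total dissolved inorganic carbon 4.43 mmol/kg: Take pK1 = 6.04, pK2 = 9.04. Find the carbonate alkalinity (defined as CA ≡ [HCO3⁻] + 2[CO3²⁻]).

CA = [HCO3⁻] + 2[CO3²⁻] = (α₁ + 2α₂)·DIC
At pH 7.94: [H⁺]/K1 = 10^-1.90 = 0.012589, K2/[H⁺] = 10^-1.10 = 0.079433
α₁ = 1/(1 + 0.012589 + 0.079433) = 1/1.0920 = 0.9157; α₂ = α₁·K2/[H⁺] = 0.07274
α₁ + 2α₂ = 1.0612
CA = 1.0612 × 4.43 = 4.70 mmol/kg

CA = 4.70 mmol/kg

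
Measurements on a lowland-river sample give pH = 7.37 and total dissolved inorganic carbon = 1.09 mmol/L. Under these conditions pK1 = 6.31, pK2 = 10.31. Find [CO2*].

[CO2*] = 0.0872 mmol/L

α₀ = 1 / (1 + K1/[H⁺] + K1K2/[H⁺]²) = 1 / (1 + 10^+1.06 + 10^-1.88)
   = 1 / (1 + 11.482 + 0.013183) = 1/12.495 = 0.08003
[CO2*] = α₀ × DIC = 0.08003 × 1.09 = 0.0872 mmol/L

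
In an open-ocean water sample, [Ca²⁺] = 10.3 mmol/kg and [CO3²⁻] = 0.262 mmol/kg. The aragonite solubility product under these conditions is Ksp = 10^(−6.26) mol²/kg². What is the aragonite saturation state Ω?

Ksp = 10^(−6.26) = 5.495×10^-7
Ω = [Ca²⁺][CO3²⁻]/Ksp = (10.3×10^-3)(0.262×10^-3) / 5.495×10^-7 = 4.91

Ω = 4.91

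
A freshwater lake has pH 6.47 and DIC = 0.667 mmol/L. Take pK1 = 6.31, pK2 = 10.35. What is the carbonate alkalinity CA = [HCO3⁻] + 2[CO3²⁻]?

CA = [HCO3⁻] + 2[CO3²⁻] = (α₁ + 2α₂)·DIC
At pH 6.47: [H⁺]/K1 = 10^-0.16 = 0.69183, K2/[H⁺] = 10^-3.88 = 0.00013183
α₁ = 1/(1 + 0.69183 + 0.00013183) = 1/1.6920 = 0.5910; α₂ = α₁·K2/[H⁺] = 7.791×10^-5
α₁ + 2α₂ = 0.5912
CA = 0.5912 × 0.667 = 0.394 mmol/L

CA = 0.394 mmol/L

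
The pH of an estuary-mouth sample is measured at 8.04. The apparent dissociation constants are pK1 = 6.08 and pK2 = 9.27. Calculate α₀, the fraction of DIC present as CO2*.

α₀ = 0.0102

α₀ = 1 / (1 + K1/[H⁺] + K1K2/[H⁺]²) = 1 / (1 + 10^+1.96 + 10^+0.73)
   = 1 / (1 + 91.201 + 5.3703) = 1/97.571 = 0.01025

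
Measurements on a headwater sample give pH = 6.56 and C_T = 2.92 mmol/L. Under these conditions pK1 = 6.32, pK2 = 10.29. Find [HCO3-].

α₁ = 1 / (1 + [H⁺]/K1 + K2/[H⁺]) = 1 / (1 + 10^-0.24 + 10^-3.73)
   = 1 / (1 + 0.57544 + 0.00018621) = 1/1.5756 = 0.6347
[HCO3⁻] = α₁ × DIC = 0.6347 × 2.92 = 1.85 mmol/L

[HCO3⁻] = 1.85 mmol/L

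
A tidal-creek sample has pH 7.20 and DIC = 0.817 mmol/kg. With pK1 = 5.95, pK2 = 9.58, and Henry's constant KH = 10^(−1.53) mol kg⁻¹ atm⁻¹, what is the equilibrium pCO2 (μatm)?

α₀ = 1 / (1 + K1/[H⁺] + K1K2/[H⁺]²) = 1 / (1 + 10^+1.25 + 10^-1.13)
   = 1 / (1 + 17.783 + 0.074131) = 1/18.857 = 0.05303
[CO2*] = α₀ × DIC = 0.05303 × 0.817 = 0.04333 mmol/kg
pCO2 = [CO2*]/KH = 4.333×10^-5 / 2.951×10^-2 = 1470 μatm

pCO2 = 1470 μatm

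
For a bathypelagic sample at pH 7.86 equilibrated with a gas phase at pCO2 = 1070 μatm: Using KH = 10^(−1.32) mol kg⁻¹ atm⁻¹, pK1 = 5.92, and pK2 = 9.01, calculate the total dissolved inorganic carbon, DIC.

DIC = 4.83 mmol/kg

[CO2*] = KH · pCO2 = 10^(−1.32) × 1070×10^-6 = 5.121×10^-5 mol/kg
α₀ = 1/(1 + K1/[H⁺] + K1K2/[H⁺]²) = 1/(1 + 10^+1.94 + 10^+0.79) = 0.01061
DIC = [CO2*]/α₀ = 5.121×10^-5 / 0.01061 = 4.83 mmol/kg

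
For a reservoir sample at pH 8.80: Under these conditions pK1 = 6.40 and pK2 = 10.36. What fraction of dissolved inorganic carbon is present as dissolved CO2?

α₀ = 1 / (1 + K1/[H⁺] + K1K2/[H⁺]²) = 1 / (1 + 10^+2.40 + 10^+0.84)
   = 1 / (1 + 251.19 + 6.9183) = 1/259.11 = 0.003859

α₀ = 0.00386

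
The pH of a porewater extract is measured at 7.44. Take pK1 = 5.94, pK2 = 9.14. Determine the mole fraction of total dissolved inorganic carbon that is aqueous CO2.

α₀ = 1 / (1 + K1/[H⁺] + K1K2/[H⁺]²) = 1 / (1 + 10^+1.50 + 10^-0.20)
   = 1 / (1 + 31.623 + 0.63096) = 1/33.254 = 0.03007

α₀ = 0.0301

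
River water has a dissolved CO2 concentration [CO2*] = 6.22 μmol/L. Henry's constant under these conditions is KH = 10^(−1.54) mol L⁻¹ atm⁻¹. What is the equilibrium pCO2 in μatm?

KH = 10^(−1.54) = 2.884×10^-2 mol L⁻¹ atm⁻¹
pCO2 = [CO2*]/KH = 6.22×10^-6 / 2.884×10^-2 = 2.16×10^-4 atm = 216 μatm

pCO2 = 216 μatm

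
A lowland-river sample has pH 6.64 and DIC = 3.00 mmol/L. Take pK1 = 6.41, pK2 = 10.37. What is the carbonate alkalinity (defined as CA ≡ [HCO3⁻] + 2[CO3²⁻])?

CA = [HCO3⁻] + 2[CO3²⁻] = (α₁ + 2α₂)·DIC
At pH 6.64: [H⁺]/K1 = 10^-0.23 = 0.58884, K2/[H⁺] = 10^-3.73 = 0.00018621
α₁ = 1/(1 + 0.58884 + 0.00018621) = 1/1.5890 = 0.6293; α₂ = α₁·K2/[H⁺] = 0.0001172
α₁ + 2α₂ = 0.6295
CA = 0.6295 × 3.00 = 1.89 mmol/L

CA = 1.89 mmol/L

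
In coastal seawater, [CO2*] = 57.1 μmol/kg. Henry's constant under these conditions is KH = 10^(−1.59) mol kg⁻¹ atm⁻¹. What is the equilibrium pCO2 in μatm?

pCO2 = 2220 μatm

KH = 10^(−1.59) = 2.570×10^-2 mol kg⁻¹ atm⁻¹
pCO2 = [CO2*]/KH = 57.1×10^-6 / 2.570×10^-2 = 2.22×10^-3 atm = 2220 μatm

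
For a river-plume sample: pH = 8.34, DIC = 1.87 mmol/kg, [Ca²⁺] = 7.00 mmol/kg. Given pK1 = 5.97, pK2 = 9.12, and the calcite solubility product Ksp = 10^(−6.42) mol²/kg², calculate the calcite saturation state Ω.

α₂ = 1 / (1 + [H⁺]/K2 + [H⁺]²/(K1K2)) = 1 / (1 + 10^+0.78 + 10^-1.59)
   = 1 / (1 + 6.0256 + 0.025704) = 1/7.0513 = 0.1418
[CO3²⁻] = α₂ × DIC = 0.1418 × 1.87 = 0.2652 mmol/kg
Ksp = 10^(−6.42) = 3.802×10^-7
Ω = [Ca²⁺][CO3²⁻]/Ksp = (7.00×10^-3)(2.652×10^-4) / 3.802×10^-7 = 4.88

Ω = 4.88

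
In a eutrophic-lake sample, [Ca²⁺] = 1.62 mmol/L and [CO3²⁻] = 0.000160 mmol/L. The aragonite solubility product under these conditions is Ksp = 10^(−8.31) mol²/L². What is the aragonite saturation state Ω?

Ksp = 10^(−8.31) = 4.898×10^-9
Ω = [Ca²⁺][CO3²⁻]/Ksp = (1.62×10^-3)(0.000160×10^-3) / 4.898×10^-9 = 0.0529

Ω = 0.0529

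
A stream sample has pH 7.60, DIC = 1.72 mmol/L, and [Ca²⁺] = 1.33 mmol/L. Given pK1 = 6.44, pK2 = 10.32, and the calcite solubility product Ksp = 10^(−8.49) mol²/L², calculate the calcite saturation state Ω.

Ω = 1.26

α₂ = 1 / (1 + [H⁺]/K2 + [H⁺]²/(K1K2)) = 1 / (1 + 10^+2.72 + 10^+1.56)
   = 1 / (1 + 524.81 + 36.308) = 1/562.12 = 0.001779
[CO3²⁻] = α₂ × DIC = 0.001779 × 1.72 = 0.003060 mmol/L = 3.060 μmol/L
Ksp = 10^(−8.49) = 3.236×10^-9
Ω = [Ca²⁺][CO3²⁻]/Ksp = (1.33×10^-3)(3.060×10^-6) / 3.236×10^-9 = 1.26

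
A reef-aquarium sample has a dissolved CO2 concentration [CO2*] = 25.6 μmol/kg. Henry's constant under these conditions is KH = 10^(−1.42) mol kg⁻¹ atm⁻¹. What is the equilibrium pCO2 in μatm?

pCO2 = 673 μatm

KH = 10^(−1.42) = 3.802×10^-2 mol kg⁻¹ atm⁻¹
pCO2 = [CO2*]/KH = 25.6×10^-6 / 3.802×10^-2 = 6.73×10^-4 atm = 673 μatm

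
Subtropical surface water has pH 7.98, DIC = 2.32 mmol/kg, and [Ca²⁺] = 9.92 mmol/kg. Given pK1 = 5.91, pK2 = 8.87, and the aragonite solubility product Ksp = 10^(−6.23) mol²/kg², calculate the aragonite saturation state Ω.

α₂ = 1 / (1 + [H⁺]/K2 + [H⁺]²/(K1K2)) = 1 / (1 + 10^+0.89 + 10^-1.18)
   = 1 / (1 + 7.7625 + 0.066069) = 1/8.8285 = 0.1133
[CO3²⁻] = α₂ × DIC = 0.1133 × 2.32 = 0.2628 mmol/kg
Ksp = 10^(−6.23) = 5.888×10^-7
Ω = [Ca²⁺][CO3²⁻]/Ksp = (9.92×10^-3)(2.628×10^-4) / 5.888×10^-7 = 4.43

Ω = 4.43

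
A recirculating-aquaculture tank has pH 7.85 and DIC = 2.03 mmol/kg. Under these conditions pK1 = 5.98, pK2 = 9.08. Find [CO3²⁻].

α₂ = 1 / (1 + [H⁺]/K2 + [H⁺]²/(K1K2)) = 1 / (1 + 10^+1.23 + 10^-0.64)
   = 1 / (1 + 16.982 + 0.22909) = 1/18.212 = 0.05491
[CO3²⁻] = α₂ × DIC = 0.05491 × 2.03 = 0.111 mmol/kg

[CO3²⁻] = 0.111 mmol/kg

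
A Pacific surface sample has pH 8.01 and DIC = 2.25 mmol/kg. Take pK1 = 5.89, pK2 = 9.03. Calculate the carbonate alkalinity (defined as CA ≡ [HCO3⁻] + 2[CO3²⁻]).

CA = [HCO3⁻] + 2[CO3²⁻] = (α₁ + 2α₂)·DIC
At pH 8.01: [H⁺]/K1 = 10^-2.12 = 0.0075858, K2/[H⁺] = 10^-1.02 = 0.095499
α₁ = 1/(1 + 0.0075858 + 0.095499) = 1/1.1031 = 0.9065; α₂ = α₁·K2/[H⁺] = 0.08657
α₁ + 2α₂ = 1.0797
CA = 1.0797 × 2.25 = 2.43 mmol/kg

CA = 2.43 mmol/kg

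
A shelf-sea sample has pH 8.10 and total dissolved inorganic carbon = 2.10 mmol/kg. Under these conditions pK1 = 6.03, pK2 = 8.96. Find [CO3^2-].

α₂ = 1 / (1 + [H⁺]/K2 + [H⁺]²/(K1K2)) = 1 / (1 + 10^+0.86 + 10^-1.21)
   = 1 / (1 + 7.2444 + 0.061660) = 1/8.3060 = 0.1204
[CO3²⁻] = α₂ × DIC = 0.1204 × 2.10 = 0.253 mmol/kg

[CO3²⁻] = 0.253 mmol/kg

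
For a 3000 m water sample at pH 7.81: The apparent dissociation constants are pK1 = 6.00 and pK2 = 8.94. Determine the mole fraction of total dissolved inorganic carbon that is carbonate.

α₂ = 0.0680

α₂ = 1 / (1 + [H⁺]/K2 + [H⁺]²/(K1K2)) = 1 / (1 + 10^+1.13 + 10^-0.68)
   = 1 / (1 + 13.490 + 0.20893) = 1/14.699 = 0.06803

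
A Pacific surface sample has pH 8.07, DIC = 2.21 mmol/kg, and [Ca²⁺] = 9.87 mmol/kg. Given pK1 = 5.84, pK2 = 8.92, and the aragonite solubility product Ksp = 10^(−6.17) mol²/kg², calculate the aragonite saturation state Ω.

α₂ = 1 / (1 + [H⁺]/K2 + [H⁺]²/(K1K2)) = 1 / (1 + 10^+0.85 + 10^-1.38)
   = 1 / (1 + 7.0795 + 0.041687) = 1/8.1211 = 0.1231
[CO3²⁻] = α₂ × DIC = 0.1231 × 2.21 = 0.2721 mmol/kg
Ksp = 10^(−6.17) = 6.761×10^-7
Ω = [Ca²⁺][CO3²⁻]/Ksp = (9.87×10^-3)(2.721×10^-4) / 6.761×10^-7 = 3.97

Ω = 3.97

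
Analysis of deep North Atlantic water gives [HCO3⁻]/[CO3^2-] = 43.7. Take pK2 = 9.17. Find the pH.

From K2 = [H⁺][CO3^2-]/[HCO3⁻]:  pH = pK2 − log₁₀([HCO3⁻]/[CO3^2-])
log₁₀(43.7) = +1.640
pH = 9.17 − (+1.640) = 7.53

pH = 7.53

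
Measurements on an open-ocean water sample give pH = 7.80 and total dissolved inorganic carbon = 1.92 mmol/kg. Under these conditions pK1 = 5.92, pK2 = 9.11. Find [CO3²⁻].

α₂ = 1 / (1 + [H⁺]/K2 + [H⁺]²/(K1K2)) = 1 / (1 + 10^+1.31 + 10^-0.57)
   = 1 / (1 + 20.417 + 0.26915) = 1/21.687 = 0.04611
[CO3²⁻] = α₂ × DIC = 0.04611 × 1.92 = 0.0885 mmol/kg

[CO3²⁻] = 0.0885 mmol/kg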